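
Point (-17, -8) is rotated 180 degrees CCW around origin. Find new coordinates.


cos(180) = -1, sin(180) = 0
x' = -17*(-1) + 8*0 = 17
y' = -17*0 - 8*(-1) = 8

(17, 8)


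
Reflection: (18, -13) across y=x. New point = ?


Reflection rule for y=x: (y, x)
(18, -13) -> (-13, 18)

(-13, 18)


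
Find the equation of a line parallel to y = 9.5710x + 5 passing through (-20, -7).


Parallel lines have equal slopes.
m2 = 9.5710
b2 = -7 - 9.5710*(-20) = 184.4200

y = 9.5710x + 184.4200


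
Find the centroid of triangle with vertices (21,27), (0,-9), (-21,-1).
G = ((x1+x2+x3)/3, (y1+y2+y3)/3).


Gx = (21+0- 21)/3 = 0/3 = 0
Gy = (27- 9- 1)/3 = 17/3 = 5.6667

G = (0, 5.6667)


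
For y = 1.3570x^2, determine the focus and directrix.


a = 1.3570
1/(4a) = 0.1842
Focus = (0, 0.1842)
Directrix: y = -0.1842

Focus = (0, 0.1842), Directrix: y = -0.1842


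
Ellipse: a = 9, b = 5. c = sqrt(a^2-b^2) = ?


c^2 = 9^2 - 5^2 = 81 - 25 = 56
c = sqrt(56) = 7.4833

c = 7.4833


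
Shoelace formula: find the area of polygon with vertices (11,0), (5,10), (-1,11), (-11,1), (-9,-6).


sum(xi*y_{i+1}) = 11*10 + 5*11 - 1*1 - 11*(-6) - 9*0 = 230
sum(yi*x_{i+1}) = 0*5 + 10*(-1) + 11*(-11) + 1*(-9) - 6*11 = -206
Area = |230 + 206|/2 = 436/2 = 218.0000

218.0000 sq units


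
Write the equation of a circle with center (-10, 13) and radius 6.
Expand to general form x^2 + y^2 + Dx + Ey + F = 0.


(x+ 10)^2 + (y-13)^2 = 6^2
D = -2h = 20, E = -2k = -26
F = h^2+k^2-r^2 = 100+169-36 = 233

x^2 + y^2 + 20x - 26y + 233 = 0


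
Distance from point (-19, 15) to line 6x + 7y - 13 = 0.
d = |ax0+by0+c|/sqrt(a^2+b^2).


|6*(-19) + 7*15 - 13| = |-22| = 22
sqrt(36 + 49) = sqrt(85) = 9.2195
d = 22/sqrt(85) = 2.3862

2.3862


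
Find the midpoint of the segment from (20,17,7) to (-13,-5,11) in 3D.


Mx = (20- 13)/2 = 3.5000
My = (17- 5)/2 = 6.0000
Mz = (7+11)/2 = 9.0000

M = (3.5000, 6.0000, 9.0000)


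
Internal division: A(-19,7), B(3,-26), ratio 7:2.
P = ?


Px = (7*3 + 2*(-19))/9 = -17/9 = -1.8889
Py = (7*(-26) + 2*7)/9 = -168/9 = -18.6667

P = (-1.8889, -18.6667)


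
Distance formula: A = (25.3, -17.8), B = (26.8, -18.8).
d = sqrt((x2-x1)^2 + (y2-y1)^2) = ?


dx = 26.8 - 25.3 = 1.5
dy = -18.8 + 17.8 = -1.0
d = sqrt(2.25 + 1.0) = sqrt(3.25) = 1.8028

1.8028


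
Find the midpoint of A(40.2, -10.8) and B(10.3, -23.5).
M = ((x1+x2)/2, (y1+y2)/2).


Mx = (40.2 + 10.3)/2 = 50.5/2 = 25.2500
My = (-10.8 - 23.5)/2 = -34.3/2 = -17.1500

(25.2500, -17.1500)


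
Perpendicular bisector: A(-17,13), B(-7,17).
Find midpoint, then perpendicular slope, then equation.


Midpoint = (-12, 15)
Slope of AB = dy/dx = 4/10 = 0.4000
Perp slope = -dx/dy = -10/4 = -2.5000
b = My - (perp slope)*Mx = 15 + (10*(-12))/4 = 15 - 30.0000 = -15.0000

y = -2.5000x - 15.0000


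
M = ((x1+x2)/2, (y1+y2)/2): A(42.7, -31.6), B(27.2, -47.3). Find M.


Mx = (42.7 + 27.2)/2 = 69.9/2 = 34.9500
My = (-31.6 - 47.3)/2 = -78.9/2 = -39.4500

(34.9500, -39.4500)


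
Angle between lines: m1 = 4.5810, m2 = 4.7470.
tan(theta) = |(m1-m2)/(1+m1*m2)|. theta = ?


m1-m2 = -0.166
1+m1*m2 = 22.746007
tan(theta) = |-0.166/22.746007| = 0.007298
theta = arctan(|-0.166/22.746007|) = 0.4181 degrees (acute angle)

0.4181 degrees


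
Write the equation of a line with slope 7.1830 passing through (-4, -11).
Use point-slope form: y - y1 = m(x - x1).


y + 11 = 7.1830(x + 4)
y = 7.1830x - 11 - 7.1830*(-4)
y = 7.1830x + 17.7320

y = 7.1830x + 17.7320


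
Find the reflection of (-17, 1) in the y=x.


Reflection rule for y=x: (y, x)
(-17, 1) -> (1, -17)

(1, -17)


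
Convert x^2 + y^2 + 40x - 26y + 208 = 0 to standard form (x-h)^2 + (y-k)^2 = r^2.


h = -D/2 = -40/2 = -20
k = -E/2 = 26/2 = 13
r^2 = h^2 + k^2 - F = 400 + 169 - 208 = 361
r = 19

Center (-20, 13), radius = 19


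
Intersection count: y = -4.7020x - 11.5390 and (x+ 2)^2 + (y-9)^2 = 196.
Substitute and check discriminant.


Substitute y = -4.7020x - 11.5390: (x+ 2)^2 + (-4.7020x- 11.5390-9)^2 = 196
Expand to Ax^2 + Bx + C = 0, where b-k = -20.539
A = 1+m^2 = 23.108804
B = 2(m(b-k) - h) = 2(-4.7020*(-20.539) + 2) = 197.148756
C = h^2 + (b-k)^2 - r^2 = 4 + 421.850521 - 196 = 229.850521
disc = B^2-4AC = 38867.6320 - 21246.2826 = 17621.3494
disc > 0

2 intersection points


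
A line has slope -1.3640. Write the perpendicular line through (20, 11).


Perpendicular slope = -1/m1 = -1/(-1.3640) = 0.7331
b2 = y0 - m2*x0 = 11 + 20/(-1.3640) = 11 - 14.6628 = -3.6628

y = 0.7331x - 3.6628


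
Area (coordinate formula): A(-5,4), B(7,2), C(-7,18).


-5*(2-18) = 80
7*(18-4) = 98
-7*(4-2) = -14
sum = 164
Area = |164|/2 = 82.0000

82.0000 sq units


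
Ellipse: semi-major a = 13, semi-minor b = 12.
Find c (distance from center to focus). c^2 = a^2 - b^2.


c^2 = 13^2 - 12^2 = 169 - 144 = 25
c = sqrt(25) = 5.0000

c = 5.0000


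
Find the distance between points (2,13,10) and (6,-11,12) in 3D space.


dx=4, dy=-24, dz=2
d = sqrt(16+576+4) = sqrt(596) = 24.4131

24.4131


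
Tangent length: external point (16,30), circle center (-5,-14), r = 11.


d = sqrt((16+ 5)^2 + (30+ 14)^2) = sqrt(441+1936) = 48.7545
L = sqrt(2377.0000 - 121) = sqrt(2256.0000) = 47.4974

47.4974


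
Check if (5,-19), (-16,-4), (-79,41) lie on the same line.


5*(-4-41) - 16*(41+ 19) - 79*(-19+ 4)
= -225 - 960 + 1185 = 0

Yes, collinear (determinant = 0)


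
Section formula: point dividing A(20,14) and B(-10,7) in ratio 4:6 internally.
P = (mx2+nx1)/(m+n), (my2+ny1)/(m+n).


Px = (4*(-10) + 6*20)/10 = 80/10 = 8.0000
Py = (4*7 + 6*14)/10 = 112/10 = 11.2000

P = (8.0000, 11.2000)


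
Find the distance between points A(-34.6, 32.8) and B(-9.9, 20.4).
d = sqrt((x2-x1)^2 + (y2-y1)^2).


dx = -9.9 + 34.6 = 24.7
dy = 20.4 - 32.8 = -12.4
d = sqrt(610.09 + 153.76) = sqrt(763.85) = 27.6378

27.6378


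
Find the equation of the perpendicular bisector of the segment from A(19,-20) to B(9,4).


Midpoint = (14, -8)
Slope of AB = dy/dx = 24/(-10) = -2.4000
Perp slope = -dx/dy = 10/24 = 0.4167
b = My - (perp slope)*Mx = -8 + (-10*14)/24 = -8 - 5.8333 = -13.8333

y = 0.4167x - 13.8333


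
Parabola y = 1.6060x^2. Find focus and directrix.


a = 1.6060
1/(4a) = 0.1557
Focus = (0, 0.1557)
Directrix: y = -0.1557

Focus = (0, 0.1557), Directrix: y = -0.1557


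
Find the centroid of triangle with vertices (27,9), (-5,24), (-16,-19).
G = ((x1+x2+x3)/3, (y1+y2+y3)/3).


Gx = (27- 5- 16)/3 = 6/3 = 2.0000
Gy = (9+24- 19)/3 = 14/3 = 4.6667

G = (2.0000, 4.6667)


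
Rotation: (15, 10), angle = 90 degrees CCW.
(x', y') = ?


cos(90) = 0, sin(90) = 1
x' = 15*0 - 10*1 = -10
y' = 15*1 + 10*0 = 15

(-10, 15)


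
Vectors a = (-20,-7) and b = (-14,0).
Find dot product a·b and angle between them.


a·b = -20*(-14) - 7*0 = 280 + 0 = 280
|a| = sqrt(400+49) = 21.1896
|b| = sqrt(196+0) = 14.0000
cos(theta) = 280/(sqrt(449)*sqrt(196)) = 280/sqrt(88004) = 0.943858
theta = arccos(280/sqrt(88004)) = 19.2900 degrees

a·b = 280, theta = 19.2900 deg


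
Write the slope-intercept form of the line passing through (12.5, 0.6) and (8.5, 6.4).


m = (5.8)/(-4.0) = -1.4500
b = y1 - m*x1 = 0.6 - (5.8*12.5)/(-4.0) = 0.6 + 18.1250 = 18.7250

y = -1.4500x + 18.7250


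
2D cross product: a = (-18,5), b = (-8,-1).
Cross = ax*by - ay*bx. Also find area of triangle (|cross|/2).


cross = -18*(-1) - 5*(-8) = 18 + 40 = 58
Triangle area = |58|/2 = 58/2 = 29.0000

cross = 58, triangle area = 29.0000


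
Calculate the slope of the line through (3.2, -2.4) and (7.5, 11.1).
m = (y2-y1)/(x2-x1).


dy = 11.1 + 2.4 = 13.5
dx = 7.5 - 3.2 = 4.3
m = 13.5/4.3 = 3.1395

m = 3.1395


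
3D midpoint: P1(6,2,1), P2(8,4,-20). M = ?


Mx = (6+8)/2 = 7.0000
My = (2+4)/2 = 3.0000
Mz = (1- 20)/2 = -9.5000

M = (7.0000, 3.0000, -9.5000)


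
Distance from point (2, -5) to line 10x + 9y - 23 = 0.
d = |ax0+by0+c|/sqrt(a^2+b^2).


|10*2 + 9*(-5) - 23| = |-48| = 48
sqrt(100 + 81) = sqrt(181) = 13.4536
d = 48/sqrt(181) = 3.5678

3.5678


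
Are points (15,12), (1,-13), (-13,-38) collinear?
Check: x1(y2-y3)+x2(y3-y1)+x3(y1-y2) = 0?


15*(-13+ 38) + 1*(-38-12) - 13*(12+ 13)
= 375 - 50 - 325 = 0

Yes, collinear (determinant = 0)


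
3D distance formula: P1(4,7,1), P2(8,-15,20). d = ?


dx=4, dy=-22, dz=19
d = sqrt(16+484+361) = sqrt(861) = 29.3428

29.3428


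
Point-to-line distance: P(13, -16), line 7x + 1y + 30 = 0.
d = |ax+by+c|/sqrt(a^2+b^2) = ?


|7*13 + 1*(-16) + 30| = |105| = 105
sqrt(49 + 1) = sqrt(50) = 7.0711
d = 105/sqrt(50) = 14.8492

14.8492


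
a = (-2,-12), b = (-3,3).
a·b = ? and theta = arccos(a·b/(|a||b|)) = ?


a·b = -2*(-3) - 12*3 = 6 - 36 = -30
|a| = sqrt(4+144) = 12.1655
|b| = sqrt(9+9) = 4.2426
cos(theta) = -30/(sqrt(148)*sqrt(18)) = -30/sqrt(2664) = -0.581238
theta = arccos(-30/sqrt(2664)) = 125.5377 degrees

a·b = -30, theta = 125.5377 deg


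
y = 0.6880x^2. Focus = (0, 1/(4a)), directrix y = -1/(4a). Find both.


a = 0.6880
1/(4a) = 0.3634
Focus = (0, 0.3634)
Directrix: y = -0.3634

Focus = (0, 0.3634), Directrix: y = -0.3634


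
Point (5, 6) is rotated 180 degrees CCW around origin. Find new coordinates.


cos(180) = -1, sin(180) = 0
x' = 5*(-1) - 6*0 = -5
y' = 5*0 + 6*(-1) = -6

(-5, -6)


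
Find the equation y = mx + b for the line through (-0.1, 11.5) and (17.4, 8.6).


m = (-2.9)/(17.5) = -0.1657
b = y1 - m*x1 = 11.5 - (-2.9*(-0.1))/(17.5) = 11.5 - 0.0166 = 11.4834

y = -0.1657x + 11.4834


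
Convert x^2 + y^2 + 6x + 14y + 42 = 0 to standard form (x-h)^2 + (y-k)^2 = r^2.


h = -D/2 = -6/2 = -3
k = -E/2 = -14/2 = -7
r^2 = h^2 + k^2 - F = 9 + 49 - 42 = 16
r = 4

Center (-3, -7), radius = 4


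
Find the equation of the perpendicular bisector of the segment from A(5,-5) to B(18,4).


Midpoint = (11.5, -0.5)
Slope of AB = dy/dx = 9/13 = 0.6923
Perp slope = -dx/dy = -13/9 = -1.4444
b = My - (perp slope)*Mx = -0.5 + (13*11.5)/9 = -0.5 + 16.6111 = 16.1111

y = -1.4444x + 16.1111


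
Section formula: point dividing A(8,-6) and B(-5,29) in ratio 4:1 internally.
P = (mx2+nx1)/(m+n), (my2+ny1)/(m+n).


Px = (4*(-5) + 1*8)/5 = -12/5 = -2.4000
Py = (4*29 + 1*(-6))/5 = 110/5 = 22.0000

P = (-2.4000, 22.0000)


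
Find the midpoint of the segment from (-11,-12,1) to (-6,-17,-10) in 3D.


Mx = (-11- 6)/2 = -8.5000
My = (-12- 17)/2 = -14.5000
Mz = (1- 10)/2 = -4.5000

M = (-8.5000, -14.5000, -4.5000)


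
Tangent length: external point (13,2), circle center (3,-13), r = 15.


d = sqrt((13-3)^2 + (2+ 13)^2) = sqrt(100+225) = 18.0278
L = sqrt(325.0000 - 225) = sqrt(100.0000) = 10.0000

10.0000


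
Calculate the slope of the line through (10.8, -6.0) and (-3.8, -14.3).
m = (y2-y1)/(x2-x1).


dy = -14.3 + 6.0 = -8.3
dx = -3.8 - 10.8 = -14.6
m = -8.3/(-14.6) = 0.5685

m = 0.5685


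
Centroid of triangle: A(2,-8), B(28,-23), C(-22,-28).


Gx = (2+28- 22)/3 = 8/3 = 2.6667
Gy = (-8- 23- 28)/3 = -59/3 = -19.6667

G = (2.6667, -19.6667)


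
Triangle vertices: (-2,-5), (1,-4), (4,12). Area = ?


-2*(-4-12) = 32
1*(12+ 5) = 17
4*(-5+ 4) = -4
sum = 45
Area = |45|/2 = 22.5000

22.5000 sq units


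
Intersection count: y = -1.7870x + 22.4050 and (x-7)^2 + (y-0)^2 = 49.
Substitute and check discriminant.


Substitute y = -1.7870x + 22.4050: (x-7)^2 + (-1.7870x+22.4050-0)^2 = 49
Expand to Ax^2 + Bx + C = 0, where b-k = 22.405
A = 1+m^2 = 4.193369
B = 2(m(b-k) - h) = 2(-1.7870*22.405 - 7) = -94.07547
C = h^2 + (b-k)^2 - r^2 = 49 + 501.984025 - 49 = 501.984025
disc = B^2-4AC = 8850.1941 - 8420.0170 = 430.1771
disc > 0

2 intersection points


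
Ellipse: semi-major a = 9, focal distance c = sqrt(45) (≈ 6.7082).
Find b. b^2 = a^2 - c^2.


b^2 = 9^2 - (sqrt(45))^2 = 81 - 45 = 36
b = sqrt(36) = 6

b = 6


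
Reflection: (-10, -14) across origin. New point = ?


Reflection rule for origin: (-x, -y)
(-10, -14) -> (10, 14)

(10, 14)


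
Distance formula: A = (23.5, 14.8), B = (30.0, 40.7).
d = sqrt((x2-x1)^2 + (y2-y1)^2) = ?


dx = 30.0 - 23.5 = 6.5
dy = 40.7 - 14.8 = 25.9
d = sqrt(42.25 + 670.81) = sqrt(713.06) = 26.7032

26.7032


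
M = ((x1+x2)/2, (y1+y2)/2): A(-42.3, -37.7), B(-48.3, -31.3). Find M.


Mx = (-42.3 - 48.3)/2 = -90.6/2 = -45.3000
My = (-37.7 - 31.3)/2 = -69.0/2 = -34.5000

(-45.3000, -34.5000)


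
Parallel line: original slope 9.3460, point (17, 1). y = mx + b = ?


Parallel lines have equal slopes.
m2 = 9.3460
b2 = 1 - 9.3460*17 = -157.8820

y = 9.3460x - 157.8820


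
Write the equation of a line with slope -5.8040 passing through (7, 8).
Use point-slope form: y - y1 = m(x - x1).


y - 8 = -5.8040(x - 7)
y = -5.8040x + 8 + 5.8040*7
y = -5.8040x + 48.6280

y = -5.8040x + 48.6280


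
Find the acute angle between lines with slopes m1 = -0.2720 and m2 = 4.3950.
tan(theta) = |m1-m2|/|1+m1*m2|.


m1-m2 = -4.667
1+m1*m2 = -0.19544
tan(theta) = |-4.667/(-0.19544)| = 23.879451
theta = arctan(|-4.667/(-0.19544)|) = 87.6020 degrees (acute angle)

87.6020 degrees


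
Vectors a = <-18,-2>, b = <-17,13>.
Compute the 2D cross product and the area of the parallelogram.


cross = -18*13 + 2*(-17) = -234 - 34 = -268
Parallelogram area = |-268| = 268

cross = -268, parallelogram area = 268


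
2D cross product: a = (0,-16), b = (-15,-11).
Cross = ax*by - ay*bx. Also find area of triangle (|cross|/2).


cross = 0*(-11) + 16*(-15) = 0 - 240 = -240
Triangle area = |-240|/2 = 240/2 = 120.0000

cross = -240, triangle area = 120.0000


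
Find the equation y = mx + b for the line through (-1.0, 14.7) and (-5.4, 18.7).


m = (4.0)/(-4.4) = -0.9091
b = y1 - m*x1 = 14.7 - (4.0*(-1.0))/(-4.4) = 14.7 - 0.9091 = 13.7909

y = -0.9091x + 13.7909


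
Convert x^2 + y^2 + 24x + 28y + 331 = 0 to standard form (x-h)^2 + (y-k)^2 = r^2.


h = -D/2 = -24/2 = -12
k = -E/2 = -28/2 = -14
r^2 = h^2 + k^2 - F = 144 + 196 - 331 = 9
r = 3

Center (-12, -14), radius = 3


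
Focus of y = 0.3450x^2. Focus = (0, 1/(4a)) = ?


a = 0.3450
4a = 1.3800
focus = (0, 1/1.3800) = (0, 0.7246)

Focus = (0, 0.7246)


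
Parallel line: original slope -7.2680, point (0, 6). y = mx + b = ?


Parallel lines have equal slopes.
m2 = -7.2680
b2 = 6 + 7.2680*0 = 6.0000

y = -7.2680x + 6.0000


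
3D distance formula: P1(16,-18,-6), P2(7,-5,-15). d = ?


dx=-9, dy=13, dz=-9
d = sqrt(81+169+81) = sqrt(331) = 18.1934

18.1934


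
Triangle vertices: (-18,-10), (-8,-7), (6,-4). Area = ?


-18*(-7+ 4) = 54
-8*(-4+ 10) = -48
6*(-10+ 7) = -18
sum = -12
Area = |-12|/2 = 6.0000

6.0000 sq units


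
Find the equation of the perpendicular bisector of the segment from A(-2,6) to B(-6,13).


Midpoint = (-4, 9.5)
Slope of AB = dy/dx = 7/(-4) = -1.7500
Perp slope = -dx/dy = 4/7 = 0.5714
b = My - (perp slope)*Mx = 9.5 + (-4*(-4))/7 = 9.5 + 2.2857 = 11.7857

y = 0.5714x + 11.7857


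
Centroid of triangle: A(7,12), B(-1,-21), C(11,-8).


Gx = (7- 1+11)/3 = 17/3 = 5.6667
Gy = (12- 21- 8)/3 = -17/3 = -5.6667

G = (5.6667, -5.6667)


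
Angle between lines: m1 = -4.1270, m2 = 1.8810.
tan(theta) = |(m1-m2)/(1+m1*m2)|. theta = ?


m1-m2 = -6.008
1+m1*m2 = -6.762887
tan(theta) = |-6.008/(-6.762887)| = 0.888378
theta = arctan(|-6.008/(-6.762887)|) = 41.6172 degrees (acute angle)

41.6172 degrees


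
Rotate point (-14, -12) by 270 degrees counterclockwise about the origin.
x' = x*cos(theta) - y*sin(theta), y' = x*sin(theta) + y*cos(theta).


cos(270) = 0, sin(270) = -1
x' = -14*0 + 12*(-1) = -12
y' = -14*(-1) - 12*0 = 14

(-12, 14)


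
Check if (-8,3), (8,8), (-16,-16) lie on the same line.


-8*(8+ 16) + 8*(-16-3) - 16*(3-8)
= -192 - 152 + 80 = -264

No, not collinear (determinant = -264)


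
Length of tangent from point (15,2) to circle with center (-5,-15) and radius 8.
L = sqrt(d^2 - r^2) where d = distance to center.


d = sqrt((15+ 5)^2 + (2+ 15)^2) = sqrt(400+289) = 26.2488
L = sqrt(689.0000 - 64) = sqrt(625.0000) = 25.0000

25.0000


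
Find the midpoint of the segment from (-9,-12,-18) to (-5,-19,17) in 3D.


Mx = (-9- 5)/2 = -7.0000
My = (-12- 19)/2 = -15.5000
Mz = (-18+17)/2 = -0.5000

M = (-7.0000, -15.5000, -0.5000)


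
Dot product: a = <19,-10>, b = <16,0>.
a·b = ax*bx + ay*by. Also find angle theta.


a·b = 19*16 - 10*0 = 304 + 0 = 304
|a| = sqrt(361+100) = 21.4709
|b| = sqrt(256+0) = 16.0000
cos(theta) = 304/(sqrt(461)*sqrt(256)) = 304/sqrt(118016) = 0.884918
theta = arccos(304/sqrt(118016)) = 27.7585 degrees

a·b = 304, theta = 27.7585 deg


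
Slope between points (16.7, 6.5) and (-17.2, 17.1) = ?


dy = 17.1 - 6.5 = 10.6
dx = -17.2 - 16.7 = -33.9
m = 10.6/(-33.9) = -0.3127

m = -0.3127


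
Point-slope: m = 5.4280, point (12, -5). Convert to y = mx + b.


y + 5 = 5.4280(x - 12)
y = 5.4280x - 5 - 5.4280*12
y = 5.4280x - 70.1360

y = 5.4280x - 70.1360


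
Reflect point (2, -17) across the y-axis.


Reflection rule for y-axis: (-x, y)
(2, -17) -> (-2, -17)

(-2, -17)


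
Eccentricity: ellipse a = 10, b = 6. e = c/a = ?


c = sqrt(100-36) = sqrt(64) = 8.0000
e = c/a = 8/10 = 0.8000

e = 0.8000


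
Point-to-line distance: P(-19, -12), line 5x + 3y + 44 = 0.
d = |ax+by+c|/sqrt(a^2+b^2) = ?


|5*(-19) + 3*(-12) + 44| = |-87| = 87
sqrt(25 + 9) = sqrt(34) = 5.8310
d = 87/sqrt(34) = 14.9204

14.9204


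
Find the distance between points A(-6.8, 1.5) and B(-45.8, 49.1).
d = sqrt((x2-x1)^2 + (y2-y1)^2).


dx = -45.8 + 6.8 = -39.0
dy = 49.1 - 1.5 = 47.6
d = sqrt(1521.0 + 2265.76) = sqrt(3786.76) = 61.5367

61.5367


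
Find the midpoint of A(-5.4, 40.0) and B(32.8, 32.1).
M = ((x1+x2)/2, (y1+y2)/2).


Mx = (-5.4 + 32.8)/2 = 27.4/2 = 13.7000
My = (40.0 + 32.1)/2 = 72.1/2 = 36.0500

(13.7000, 36.0500)


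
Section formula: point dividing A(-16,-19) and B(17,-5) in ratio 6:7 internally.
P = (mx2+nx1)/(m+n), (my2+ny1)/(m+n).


Px = (6*17 + 7*(-16))/13 = -10/13 = -0.7692
Py = (6*(-5) + 7*(-19))/13 = -163/13 = -12.5385

P = (-0.7692, -12.5385)


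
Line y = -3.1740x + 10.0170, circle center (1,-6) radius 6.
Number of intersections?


Substitute y = -3.1740x + 10.0170: (x-1)^2 + (-3.1740x+10.0170+ 6)^2 = 36
Expand to Ax^2 + Bx + C = 0, where b-k = 16.017
A = 1+m^2 = 11.074276
B = 2(m(b-k) - h) = 2(-3.1740*16.017 - 1) = -103.675916
C = h^2 + (b-k)^2 - r^2 = 1 + 256.544289 - 36 = 221.544289
disc = B^2-4AC = 10748.6956 - 9813.7704 = 934.9252
disc > 0

2 intersection points


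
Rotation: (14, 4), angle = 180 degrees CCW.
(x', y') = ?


cos(180) = -1, sin(180) = 0
x' = 14*(-1) - 4*0 = -14
y' = 14*0 + 4*(-1) = -4

(-14, -4)


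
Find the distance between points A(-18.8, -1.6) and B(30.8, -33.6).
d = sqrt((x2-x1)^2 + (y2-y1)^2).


dx = 30.8 + 18.8 = 49.6
dy = -33.6 + 1.6 = -32.0
d = sqrt(2460.16 + 1024.0) = sqrt(3484.16) = 59.0268

59.0268


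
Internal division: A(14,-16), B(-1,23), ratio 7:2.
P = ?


Px = (7*(-1) + 2*14)/9 = 21/9 = 2.3333
Py = (7*23 + 2*(-16))/9 = 129/9 = 14.3333

P = (2.3333, 14.3333)


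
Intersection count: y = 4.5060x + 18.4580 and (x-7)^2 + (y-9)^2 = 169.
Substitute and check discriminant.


Substitute y = 4.5060x + 18.4580: (x-7)^2 + (4.5060x+18.4580-9)^2 = 169
Expand to Ax^2 + Bx + C = 0, where b-k = 9.458
A = 1+m^2 = 21.304036
B = 2(m(b-k) - h) = 2(4.5060*9.458 - 7) = 71.235496
C = h^2 + (b-k)^2 - r^2 = 49 + 89.453764 - 169 = -30.546236
disc = B^2-4AC = 5074.4959 + 2603.0324 = 7677.5283
disc > 0

2 intersection points


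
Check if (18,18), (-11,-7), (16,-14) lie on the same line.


18*(-7+ 14) - 11*(-14-18) + 16*(18+ 7)
= 126 + 352 + 400 = 878

No, not collinear (determinant = 878)


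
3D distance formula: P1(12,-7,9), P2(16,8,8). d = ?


dx=4, dy=15, dz=-1
d = sqrt(16+225+1) = sqrt(242) = 15.5563

15.5563


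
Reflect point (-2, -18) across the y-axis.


Reflection rule for y-axis: (-x, y)
(-2, -18) -> (2, -18)

(2, -18)


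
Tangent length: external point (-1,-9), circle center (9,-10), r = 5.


d = sqrt((-1-9)^2 + (-9+ 10)^2) = sqrt(100+1) = 10.0499
L = sqrt(101.0000 - 25) = sqrt(76.0000) = 8.7178

8.7178


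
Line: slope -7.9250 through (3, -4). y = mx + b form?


y + 4 = -7.9250(x - 3)
y = -7.9250x - 4 + 7.9250*3
y = -7.9250x + 19.7750

y = -7.9250x + 19.7750


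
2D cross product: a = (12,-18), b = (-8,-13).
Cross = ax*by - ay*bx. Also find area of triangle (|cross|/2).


cross = 12*(-13) + 18*(-8) = -156 - 144 = -300
Triangle area = |-300|/2 = 300/2 = 150.0000

cross = -300, triangle area = 150.0000


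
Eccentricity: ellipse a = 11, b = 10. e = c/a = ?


c = sqrt(121-100) = sqrt(21) = 4.5826
e = c/a = sqrt(21)/11 = 0.4166

e = 0.4166


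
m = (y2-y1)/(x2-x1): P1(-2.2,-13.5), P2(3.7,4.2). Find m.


dy = 4.2 + 13.5 = 17.7
dx = 3.7 + 2.2 = 5.9
m = 17.7/5.9 = 3.0000

m = 3.0000


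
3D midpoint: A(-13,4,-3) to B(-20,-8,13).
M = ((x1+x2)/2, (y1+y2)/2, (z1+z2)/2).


Mx = (-13- 20)/2 = -16.5000
My = (4- 8)/2 = -2.0000
Mz = (-3+13)/2 = 5.0000

M = (-16.5000, -2.0000, 5.0000)


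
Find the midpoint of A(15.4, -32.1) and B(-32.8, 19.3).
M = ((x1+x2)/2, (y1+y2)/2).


Mx = (15.4 - 32.8)/2 = -17.4/2 = -8.7000
My = (-32.1 + 19.3)/2 = -12.8/2 = -6.4000

(-8.7000, -6.4000)


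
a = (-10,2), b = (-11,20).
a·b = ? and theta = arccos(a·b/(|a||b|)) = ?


a·b = -10*(-11) + 2*20 = 110 + 40 = 150
|a| = sqrt(100+4) = 10.1980
|b| = sqrt(121+400) = 22.8254
cos(theta) = 150/(sqrt(104)*sqrt(521)) = 150/sqrt(54184) = 0.644400
theta = arccos(150/sqrt(54184)) = 49.8793 degrees

a·b = 150, theta = 49.8793 deg


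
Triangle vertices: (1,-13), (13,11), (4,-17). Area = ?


1*(11+ 17) = 28
13*(-17+ 13) = -52
4*(-13-11) = -96
sum = -120
Area = |-120|/2 = 60.0000

60.0000 sq units


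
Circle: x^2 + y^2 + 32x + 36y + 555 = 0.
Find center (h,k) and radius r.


h = -D/2 = -32/2 = -16
k = -E/2 = -36/2 = -18
r^2 = h^2 + k^2 - F = 256 + 324 - 555 = 25
r = 5

Center (-16, -18), radius = 5


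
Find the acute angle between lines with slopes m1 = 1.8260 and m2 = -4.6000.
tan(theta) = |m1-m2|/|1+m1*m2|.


m1-m2 = 6.426
1+m1*m2 = -7.3996
tan(theta) = |6.426/(-7.3996)| = 0.868425
theta = arctan(|6.426/(-7.3996)|) = 40.9719 degrees (acute angle)

40.9719 degrees


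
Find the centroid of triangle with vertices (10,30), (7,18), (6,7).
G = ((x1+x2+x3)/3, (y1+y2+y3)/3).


Gx = (10+7+6)/3 = 23/3 = 7.6667
Gy = (30+18+7)/3 = 55/3 = 18.3333

G = (7.6667, 18.3333)


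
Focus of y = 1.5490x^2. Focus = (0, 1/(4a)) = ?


a = 1.5490
4a = 6.1960
focus = (0, 1/6.1960) = (0, 0.1614)

Focus = (0, 0.1614)


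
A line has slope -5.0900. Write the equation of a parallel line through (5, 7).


Parallel lines have equal slopes.
m2 = -5.0900
b2 = 7 + 5.0900*5 = 32.4500

y = -5.0900x + 32.4500


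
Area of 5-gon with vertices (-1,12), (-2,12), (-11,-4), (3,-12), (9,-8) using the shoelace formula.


sum(xi*y_{i+1}) = -1*12 - 2*(-4) - 11*(-12) + 3*(-8) + 9*12 = 212
sum(yi*x_{i+1}) = 12*(-2) + 12*(-11) - 4*3 - 12*9 - 8*(-1) = -268
Area = |212 + 268|/2 = 480/2 = 240.0000

240.0000 sq units


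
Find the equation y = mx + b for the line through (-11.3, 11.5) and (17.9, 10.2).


m = (-1.3)/(29.2) = -0.0445
b = y1 - m*x1 = 11.5 - (-1.3*(-11.3))/(29.2) = 11.5 - 0.5031 = 10.9969

y = -0.0445x + 10.9969


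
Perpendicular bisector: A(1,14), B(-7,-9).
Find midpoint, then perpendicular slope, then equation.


Midpoint = (-3, 2.5)
Slope of AB = dy/dx = -23/(-8) = 2.8750
Perp slope = -dx/dy = -8/23 = -0.3478
b = My - (perp slope)*Mx = 2.5 + (-8*(-3))/(-23) = 2.5 - 1.0435 = 1.4565

y = -0.3478x + 1.4565


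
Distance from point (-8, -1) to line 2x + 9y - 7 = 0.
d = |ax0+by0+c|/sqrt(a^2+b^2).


|2*(-8) + 9*(-1) - 7| = |-32| = 32
sqrt(4 + 81) = sqrt(85) = 9.2195
d = 32/sqrt(85) = 3.4709

3.4709


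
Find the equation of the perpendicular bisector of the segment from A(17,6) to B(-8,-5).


Midpoint = (4.5, 0.5)
Slope of AB = dy/dx = -11/(-25) = 0.4400
Perp slope = -dx/dy = -25/11 = -2.2727
b = My - (perp slope)*Mx = 0.5 + (-25*4.5)/(-11) = 0.5 + 10.2273 = 10.7273

y = -2.2727x + 10.7273


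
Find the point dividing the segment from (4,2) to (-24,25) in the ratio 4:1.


Px = (4*(-24) + 1*4)/5 = -92/5 = -18.4000
Py = (4*25 + 1*2)/5 = 102/5 = 20.4000

P = (-18.4000, 20.4000)


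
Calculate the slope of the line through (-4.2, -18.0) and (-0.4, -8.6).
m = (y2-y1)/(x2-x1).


dy = -8.6 + 18.0 = 9.4
dx = -0.4 + 4.2 = 3.8
m = 9.4/3.8 = 2.4737

m = 2.4737


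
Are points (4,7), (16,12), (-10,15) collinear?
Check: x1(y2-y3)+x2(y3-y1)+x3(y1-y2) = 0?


4*(12-15) + 16*(15-7) - 10*(7-12)
= -12 + 128 + 50 = 166

No, not collinear (determinant = 166)


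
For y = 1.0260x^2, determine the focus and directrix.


a = 1.0260
1/(4a) = 0.2437
Focus = (0, 0.2437)
Directrix: y = -0.2437

Focus = (0, 0.2437), Directrix: y = -0.2437


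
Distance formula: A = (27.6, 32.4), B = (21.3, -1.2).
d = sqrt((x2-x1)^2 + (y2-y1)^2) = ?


dx = 21.3 - 27.6 = -6.3
dy = -1.2 - 32.4 = -33.6
d = sqrt(39.69 + 1128.96) = sqrt(1168.65) = 34.1855

34.1855


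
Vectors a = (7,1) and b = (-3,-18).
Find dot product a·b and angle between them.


a·b = 7*(-3) + 1*(-18) = -21 - 18 = -39
|a| = sqrt(49+1) = 7.0711
|b| = sqrt(9+324) = 18.2483
cos(theta) = -39/(sqrt(50)*sqrt(333)) = -39/sqrt(16650) = -0.302244
theta = arccos(-39/sqrt(16650)) = 107.5924 degrees

a·b = -39, theta = 107.5924 deg


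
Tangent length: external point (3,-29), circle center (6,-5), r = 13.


d = sqrt((3-6)^2 + (-29+ 5)^2) = sqrt(9+576) = 24.1868
L = sqrt(585.0000 - 169) = sqrt(416.0000) = 20.3961

20.3961


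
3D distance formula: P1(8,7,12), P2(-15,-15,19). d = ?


dx=-23, dy=-22, dz=7
d = sqrt(529+484+49) = sqrt(1062) = 32.5883

32.5883


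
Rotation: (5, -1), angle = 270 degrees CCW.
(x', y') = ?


cos(270) = 0, sin(270) = -1
x' = 5*0 + 1*(-1) = -1
y' = 5*(-1) - 1*0 = -5

(-1, -5)


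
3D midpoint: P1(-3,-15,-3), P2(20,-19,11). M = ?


Mx = (-3+20)/2 = 8.5000
My = (-15- 19)/2 = -17.0000
Mz = (-3+11)/2 = 4.0000

M = (8.5000, -17.0000, 4.0000)


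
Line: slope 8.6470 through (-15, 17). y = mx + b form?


y - 17 = 8.6470(x + 15)
y = 8.6470x + 17 - 8.6470*(-15)
y = 8.6470x + 146.7050

y = 8.6470x + 146.7050


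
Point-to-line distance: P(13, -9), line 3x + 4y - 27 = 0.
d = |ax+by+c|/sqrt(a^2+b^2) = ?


|3*13 + 4*(-9) - 27| = |-24| = 24
sqrt(9 + 16) = sqrt(25) = 5.0000
d = 24/sqrt(25) = 4.8000

4.8000


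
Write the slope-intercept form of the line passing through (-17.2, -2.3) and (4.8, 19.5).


m = (21.8)/(22.0) = 0.9909
b = y1 - m*x1 = -2.3 - (21.8*(-17.2))/(22.0) = -2.3 + 17.0436 = 14.7436

y = 0.9909x + 14.7436


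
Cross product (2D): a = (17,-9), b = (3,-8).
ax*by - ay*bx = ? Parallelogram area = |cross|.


cross = 17*(-8) + 9*3 = -136 + 27 = -109
Parallelogram area = |-109| = 109

cross = -109, parallelogram area = 109


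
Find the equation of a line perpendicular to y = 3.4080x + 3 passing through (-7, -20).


Perpendicular slope = -1/m1 = -1/3.4080 = -0.2934
b2 = y0 - m2*x0 = -20 - 7/3.4080 = -20 - 2.0540 = -22.0540

y = -0.2934x - 22.0540


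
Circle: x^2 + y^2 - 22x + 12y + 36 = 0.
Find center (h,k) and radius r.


h = -D/2 = 22/2 = 11
k = -E/2 = -12/2 = -6
r^2 = h^2 + k^2 - F = 121 + 36 - 36 = 121
r = 11

Center (11, -6), radius = 11


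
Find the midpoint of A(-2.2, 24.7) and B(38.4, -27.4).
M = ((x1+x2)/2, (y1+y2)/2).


Mx = (-2.2 + 38.4)/2 = 36.2/2 = 18.1000
My = (24.7 - 27.4)/2 = -2.7/2 = -1.3500

(18.1000, -1.3500)


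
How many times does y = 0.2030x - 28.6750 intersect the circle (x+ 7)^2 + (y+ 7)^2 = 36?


Substitute y = 0.2030x - 28.6750: (x+ 7)^2 + (0.2030x- 28.6750+ 7)^2 = 36
Expand to Ax^2 + Bx + C = 0, where b-k = -21.675
A = 1+m^2 = 1.041209
B = 2(m(b-k) - h) = 2(0.2030*(-21.675) + 7) = 5.19995
C = h^2 + (b-k)^2 - r^2 = 49 + 469.805625 - 36 = 482.805625
disc = B^2-4AC = 27.0395 - 2010.8062 = -1983.7667
disc < 0

0 intersection points


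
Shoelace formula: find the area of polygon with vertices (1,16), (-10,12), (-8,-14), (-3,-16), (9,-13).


sum(xi*y_{i+1}) = 1*12 - 10*(-14) - 8*(-16) - 3*(-13) + 9*16 = 463
sum(yi*x_{i+1}) = 16*(-10) + 12*(-8) - 14*(-3) - 16*9 - 13*1 = -371
Area = |463 + 371|/2 = 834/2 = 417.0000

417.0000 sq units


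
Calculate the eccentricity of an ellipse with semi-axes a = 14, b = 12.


c = sqrt(196-144) = sqrt(52) = 7.2111
e = c/a = sqrt(52)/14 = 0.5151

e = 0.5151


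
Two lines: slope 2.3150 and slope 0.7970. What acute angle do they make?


m1-m2 = 1.518
1+m1*m2 = 2.845055
tan(theta) = |1.518/2.845055| = 0.533557
theta = arctan(|1.518/2.845055|) = 28.0825 degrees (acute angle)

28.0825 degrees


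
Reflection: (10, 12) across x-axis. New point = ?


Reflection rule for x-axis: (x, -y)
(10, 12) -> (10, -12)

(10, -12)


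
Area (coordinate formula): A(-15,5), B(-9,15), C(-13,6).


-15*(15-6) = -135
-9*(6-5) = -9
-13*(5-15) = 130
sum = -14
Area = |-14|/2 = 7.0000

7.0000 sq units


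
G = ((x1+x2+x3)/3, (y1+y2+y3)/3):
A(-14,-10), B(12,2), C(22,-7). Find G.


Gx = (-14+12+22)/3 = 20/3 = 6.6667
Gy = (-10+2- 7)/3 = -15/3 = -5.0000

G = (6.6667, -5.0000)


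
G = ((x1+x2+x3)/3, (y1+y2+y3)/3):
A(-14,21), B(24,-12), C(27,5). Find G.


Gx = (-14+24+27)/3 = 37/3 = 12.3333
Gy = (21- 12+5)/3 = 14/3 = 4.6667

G = (12.3333, 4.6667)


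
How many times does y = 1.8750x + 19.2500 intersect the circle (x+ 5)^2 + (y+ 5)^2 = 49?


Substitute y = 1.8750x + 19.2500: (x+ 5)^2 + (1.8750x+19.2500+ 5)^2 = 49
Expand to Ax^2 + Bx + C = 0, where b-k = 24.25
A = 1+m^2 = 4.515625
B = 2(m(b-k) - h) = 2(1.8750*24.25 + 5) = 100.9375
C = h^2 + (b-k)^2 - r^2 = 25 + 588.0625 - 49 = 564.0625
disc = B^2-4AC = 10188.3789 - 10188.3789 = 0
disc = 0

1 intersection point (tangent)


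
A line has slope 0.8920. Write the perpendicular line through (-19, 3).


Perpendicular slope = -1/m1 = -1/0.8920 = -1.1211
b2 = y0 - m2*x0 = 3 - 19/0.8920 = 3 - 21.3004 = -18.3004

y = -1.1211x - 18.3004


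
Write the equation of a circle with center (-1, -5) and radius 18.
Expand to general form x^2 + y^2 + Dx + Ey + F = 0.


(x+ 1)^2 + (y+ 5)^2 = 18^2
D = -2h = 2, E = -2k = 10
F = h^2+k^2-r^2 = 1+25-324 = -298

x^2 + y^2 + 2x + 10y - 298 = 0


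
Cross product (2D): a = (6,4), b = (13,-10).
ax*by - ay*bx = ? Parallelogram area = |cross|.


cross = 6*(-10) - 4*13 = -60 - 52 = -112
Parallelogram area = |-112| = 112

cross = -112, parallelogram area = 112


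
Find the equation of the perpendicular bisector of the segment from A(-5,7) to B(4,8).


Midpoint = (-0.5, 7.5)
Slope of AB = dy/dx = 1/9 = 0.1111
Perp slope = -dx/dy = -9/1 = -9.0000
b = My - (perp slope)*Mx = 7.5 + (9*(-0.5))/1 = 7.5 - 4.5000 = 3.0000

y = -9.0000x + 3.0000


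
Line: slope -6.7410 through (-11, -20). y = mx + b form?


y + 20 = -6.7410(x + 11)
y = -6.7410x - 20 + 6.7410*(-11)
y = -6.7410x - 94.1510

y = -6.7410x - 94.1510


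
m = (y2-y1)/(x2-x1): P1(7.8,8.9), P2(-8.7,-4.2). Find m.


dy = -4.2 - 8.9 = -13.1
dx = -8.7 - 7.8 = -16.5
m = -13.1/(-16.5) = 0.7939

m = 0.7939


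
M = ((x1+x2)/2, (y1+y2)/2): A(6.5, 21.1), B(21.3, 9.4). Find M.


Mx = (6.5 + 21.3)/2 = 27.8/2 = 13.9000
My = (21.1 + 9.4)/2 = 30.5/2 = 15.2500

(13.9000, 15.2500)


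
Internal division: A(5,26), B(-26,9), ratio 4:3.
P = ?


Px = (4*(-26) + 3*5)/7 = -89/7 = -12.7143
Py = (4*9 + 3*26)/7 = 114/7 = 16.2857

P = (-12.7143, 16.2857)


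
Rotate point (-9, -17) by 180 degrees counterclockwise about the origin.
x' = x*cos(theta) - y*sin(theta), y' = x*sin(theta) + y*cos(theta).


cos(180) = -1, sin(180) = 0
x' = -9*(-1) + 17*0 = 9
y' = -9*0 - 17*(-1) = 17

(9, 17)


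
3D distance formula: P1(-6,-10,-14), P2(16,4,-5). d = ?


dx=22, dy=14, dz=9
d = sqrt(484+196+81) = sqrt(761) = 27.5862

27.5862


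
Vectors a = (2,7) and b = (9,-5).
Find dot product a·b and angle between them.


a·b = 2*9 + 7*(-5) = 18 - 35 = -17
|a| = sqrt(4+49) = 7.2801
|b| = sqrt(81+25) = 10.2956
cos(theta) = -17/(sqrt(53)*sqrt(106)) = -17/sqrt(5618) = -0.226808
theta = arccos(-17/sqrt(5618)) = 103.1092 degrees

a·b = -17, theta = 103.1092 deg


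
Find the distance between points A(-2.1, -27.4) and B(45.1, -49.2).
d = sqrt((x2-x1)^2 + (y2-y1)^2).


dx = 45.1 + 2.1 = 47.2
dy = -49.2 + 27.4 = -21.8
d = sqrt(2227.84 + 475.24) = sqrt(2703.08) = 51.9912

51.9912


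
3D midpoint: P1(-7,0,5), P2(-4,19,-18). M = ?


Mx = (-7- 4)/2 = -5.5000
My = (0+19)/2 = 9.5000
Mz = (5- 18)/2 = -6.5000

M = (-5.5000, 9.5000, -6.5000)


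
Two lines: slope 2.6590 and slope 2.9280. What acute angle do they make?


m1-m2 = -0.269
1+m1*m2 = 8.785552
tan(theta) = |-0.269/8.785552| = 0.030618
theta = arctan(|-0.269/8.785552|) = 1.7538 degrees (acute angle)

1.7538 degrees


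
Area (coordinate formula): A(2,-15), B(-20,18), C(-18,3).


2*(18-3) = 30
-20*(3+ 15) = -360
-18*(-15-18) = 594
sum = 264
Area = |264|/2 = 132.0000

132.0000 sq units


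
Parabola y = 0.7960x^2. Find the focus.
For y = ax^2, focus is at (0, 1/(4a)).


a = 0.7960
4a = 3.1840
focus = (0, 1/3.1840) = (0, 0.3141)

Focus = (0, 0.3141)


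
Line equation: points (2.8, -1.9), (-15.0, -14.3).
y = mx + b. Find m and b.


m = (-12.4)/(-17.8) = 0.6966
b = y1 - m*x1 = -1.9 - (-12.4*2.8)/(-17.8) = -1.9 - 1.9506 = -3.8506

y = 0.6966x - 3.8506


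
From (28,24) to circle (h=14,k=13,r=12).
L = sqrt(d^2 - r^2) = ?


d = sqrt((28-14)^2 + (24-13)^2) = sqrt(196+121) = 17.8045
L = sqrt(317.0000 - 144) = sqrt(173.0000) = 13.1529

13.1529


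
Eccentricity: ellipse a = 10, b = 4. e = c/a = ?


c = sqrt(100-16) = sqrt(84) = 9.1652
e = c/a = sqrt(84)/10 = 0.9165

e = 0.9165


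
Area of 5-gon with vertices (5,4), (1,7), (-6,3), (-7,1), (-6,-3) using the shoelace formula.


sum(xi*y_{i+1}) = 5*7 + 1*3 - 6*1 - 7*(-3) - 6*4 = 29
sum(yi*x_{i+1}) = 4*1 + 7*(-6) + 3*(-7) + 1*(-6) - 3*5 = -80
Area = |29 + 80|/2 = 109/2 = 54.5000

54.5000 sq units


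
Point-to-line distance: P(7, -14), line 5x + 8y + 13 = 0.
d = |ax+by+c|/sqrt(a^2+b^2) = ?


|5*7 + 8*(-14) + 13| = |-64| = 64
sqrt(25 + 64) = sqrt(89) = 9.4340
d = 64/sqrt(89) = 6.7840

6.7840


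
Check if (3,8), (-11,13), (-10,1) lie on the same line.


3*(13-1) - 11*(1-8) - 10*(8-13)
= 36 + 77 + 50 = 163

No, not collinear (determinant = 163)


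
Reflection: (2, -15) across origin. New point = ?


Reflection rule for origin: (-x, -y)
(2, -15) -> (-2, 15)

(-2, 15)


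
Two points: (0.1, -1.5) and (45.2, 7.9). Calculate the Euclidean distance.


dx = 45.2 - 0.1 = 45.1
dy = 7.9 + 1.5 = 9.4
d = sqrt(2034.01 + 88.36) = sqrt(2122.37) = 46.0692

46.0692


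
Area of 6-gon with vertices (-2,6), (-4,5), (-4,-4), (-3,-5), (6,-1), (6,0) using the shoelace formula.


sum(xi*y_{i+1}) = -2*5 - 4*(-4) - 4*(-5) - 3*(-1) + 6*0 + 6*6 = 65
sum(yi*x_{i+1}) = 6*(-4) + 5*(-4) - 4*(-3) - 5*6 - 1*6 + 0*(-2) = -68
Area = |65 + 68|/2 = 133/2 = 66.5000

66.5000 sq units


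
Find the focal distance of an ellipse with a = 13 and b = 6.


c^2 = 13^2 - 6^2 = 169 - 36 = 133
c = sqrt(133) = 11.5326

c = 11.5326


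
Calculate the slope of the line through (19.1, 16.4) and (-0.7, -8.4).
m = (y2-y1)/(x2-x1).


dy = -8.4 - 16.4 = -24.8
dx = -0.7 - 19.1 = -19.8
m = -24.8/(-19.8) = 1.2525

m = 1.2525


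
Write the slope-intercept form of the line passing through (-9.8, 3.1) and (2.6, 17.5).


m = (14.4)/(12.4) = 1.1613
b = y1 - m*x1 = 3.1 - (14.4*(-9.8))/(12.4) = 3.1 + 11.3806 = 14.4806

y = 1.1613x + 14.4806


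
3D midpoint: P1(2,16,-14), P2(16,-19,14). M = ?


Mx = (2+16)/2 = 9.0000
My = (16- 19)/2 = -1.5000
Mz = (-14+14)/2 = 0

M = (9.0000, -1.5000, 0)


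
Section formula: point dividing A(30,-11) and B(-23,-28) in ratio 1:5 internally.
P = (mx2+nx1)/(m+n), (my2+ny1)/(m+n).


Px = (1*(-23) + 5*30)/6 = 127/6 = 21.1667
Py = (1*(-28) + 5*(-11))/6 = -83/6 = -13.8333

P = (21.1667, -13.8333)


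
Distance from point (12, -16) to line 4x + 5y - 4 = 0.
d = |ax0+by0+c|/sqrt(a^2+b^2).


|4*12 + 5*(-16) - 4| = |-36| = 36
sqrt(16 + 25) = sqrt(41) = 6.4031
d = 36/sqrt(41) = 5.6223

5.6223


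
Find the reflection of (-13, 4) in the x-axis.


Reflection rule for x-axis: (x, -y)
(-13, 4) -> (-13, -4)

(-13, -4)


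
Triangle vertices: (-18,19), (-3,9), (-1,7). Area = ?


-18*(9-7) = -36
-3*(7-19) = 36
-1*(19-9) = -10
sum = -10
Area = |-10|/2 = 5.0000

5.0000 sq units


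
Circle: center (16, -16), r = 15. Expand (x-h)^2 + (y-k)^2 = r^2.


(x-16)^2 + (y+ 16)^2 = 15^2
D = -2h = -32, E = -2k = 32
F = h^2+k^2-r^2 = 256+256-225 = 287

x^2 + y^2 - 32x + 32y + 287 = 0


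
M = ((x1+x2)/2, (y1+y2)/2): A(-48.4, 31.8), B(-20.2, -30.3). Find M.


Mx = (-48.4 - 20.2)/2 = -68.6/2 = -34.3000
My = (31.8 - 30.3)/2 = 1.5/2 = 0.7500

(-34.3000, 0.7500)


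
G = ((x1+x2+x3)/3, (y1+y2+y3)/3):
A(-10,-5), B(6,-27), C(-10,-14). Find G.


Gx = (-10+6- 10)/3 = -14/3 = -4.6667
Gy = (-5- 27- 14)/3 = -46/3 = -15.3333

G = (-4.6667, -15.3333)


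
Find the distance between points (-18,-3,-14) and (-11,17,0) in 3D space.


dx=7, dy=20, dz=14
d = sqrt(49+400+196) = sqrt(645) = 25.3969

25.3969


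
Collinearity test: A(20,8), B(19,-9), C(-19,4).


20*(-9-4) + 19*(4-8) - 19*(8+ 9)
= -260 - 76 - 323 = -659

No, not collinear (determinant = -659)


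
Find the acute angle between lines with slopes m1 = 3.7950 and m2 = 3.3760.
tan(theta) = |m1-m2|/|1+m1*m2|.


m1-m2 = 0.419
1+m1*m2 = 13.81192
tan(theta) = |0.419/13.81192| = 0.030336
theta = arctan(|0.419/13.81192|) = 1.7376 degrees (acute angle)

1.7376 degrees


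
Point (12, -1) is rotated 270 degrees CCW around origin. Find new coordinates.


cos(270) = 0, sin(270) = -1
x' = 12*0 + 1*(-1) = -1
y' = 12*(-1) - 1*0 = -12

(-1, -12)


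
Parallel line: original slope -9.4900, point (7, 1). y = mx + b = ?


Parallel lines have equal slopes.
m2 = -9.4900
b2 = 1 + 9.4900*7 = 67.4300

y = -9.4900x + 67.4300


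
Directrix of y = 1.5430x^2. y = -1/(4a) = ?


a = 1.5430
1/(4a) = 0.1620
directrix: y = -0.1620 = -0.1620

y = -0.1620


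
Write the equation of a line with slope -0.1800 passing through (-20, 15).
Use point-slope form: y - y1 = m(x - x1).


y - 15 = -0.1800(x + 20)
y = -0.1800x + 15 + 0.1800*(-20)
y = -0.1800x + 11.4000

y = -0.1800x + 11.4000


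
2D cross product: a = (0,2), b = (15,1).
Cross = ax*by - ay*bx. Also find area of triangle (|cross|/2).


cross = 0*1 - 2*15 = 0 - 30 = -30
Triangle area = |-30|/2 = 30/2 = 15.0000

cross = -30, triangle area = 15.0000


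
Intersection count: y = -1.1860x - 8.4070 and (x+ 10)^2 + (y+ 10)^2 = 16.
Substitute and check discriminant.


Substitute y = -1.1860x - 8.4070: (x+ 10)^2 + (-1.1860x- 8.4070+ 10)^2 = 16
Expand to Ax^2 + Bx + C = 0, where b-k = 1.593
A = 1+m^2 = 2.406596
B = 2(m(b-k) - h) = 2(-1.1860*1.593 + 10) = 16.221404
C = h^2 + (b-k)^2 - r^2 = 100 + 2.537649 - 16 = 86.537649
disc = B^2-4AC = 263.1339 - 833.0446 = -569.9107
disc < 0

0 intersection points


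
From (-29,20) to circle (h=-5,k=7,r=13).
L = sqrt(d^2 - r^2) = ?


d = sqrt((-29+ 5)^2 + (20-7)^2) = sqrt(576+169) = 27.2947
L = sqrt(745.0000 - 169) = sqrt(576.0000) = 24.0000

24.0000


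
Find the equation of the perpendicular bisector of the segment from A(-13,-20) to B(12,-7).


Midpoint = (-0.5, -13.5)
Slope of AB = dy/dx = 13/25 = 0.5200
Perp slope = -dx/dy = -25/13 = -1.9231
b = My - (perp slope)*Mx = -13.5 + (25*(-0.5))/13 = -13.5 - 0.9615 = -14.4615

y = -1.9231x - 14.4615


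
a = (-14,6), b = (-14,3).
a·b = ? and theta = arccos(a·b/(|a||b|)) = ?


a·b = -14*(-14) + 6*3 = 196 + 18 = 214
|a| = sqrt(196+36) = 15.2315
|b| = sqrt(196+9) = 14.3178
cos(theta) = 214/(sqrt(232)*sqrt(205)) = 214/sqrt(47560) = 0.981280
theta = arccos(214/sqrt(47560)) = 11.1038 degrees

a·b = 214, theta = 11.1038 deg
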